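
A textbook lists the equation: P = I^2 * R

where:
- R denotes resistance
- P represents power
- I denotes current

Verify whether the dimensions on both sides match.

Yes

R (resistance) has dimensions [I^-2 L^2 M T^-3].
P (power) has dimensions [L^2 M T^-3].
I (current) has dimensions [I].

Left side: [L^2 M T^-3]
Right side: [L^2 M T^-3]

Both sides have the same dimensions, so the equation is dimensionally consistent.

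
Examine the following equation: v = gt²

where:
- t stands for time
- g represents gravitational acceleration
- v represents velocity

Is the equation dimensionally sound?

No

t (time) has dimensions [T].
g (gravitational acceleration) has dimensions [L T^-2].
v (velocity) has dimensions [L T^-1].

Left side: [L T^-1]
Right side: [L]

The two sides have different dimensions, so the equation is NOT dimensionally consistent.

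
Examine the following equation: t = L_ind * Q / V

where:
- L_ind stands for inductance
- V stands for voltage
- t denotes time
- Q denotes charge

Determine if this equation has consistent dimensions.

No

L_ind (inductance) has dimensions [I^-2 L^2 M T^-2].
V (voltage) has dimensions [I^-1 L^2 M T^-3].
t (time) has dimensions [T].
Q (charge) has dimensions [I T].

Left side: [T]
Right side: [T^2]

The two sides have different dimensions, so the equation is NOT dimensionally consistent.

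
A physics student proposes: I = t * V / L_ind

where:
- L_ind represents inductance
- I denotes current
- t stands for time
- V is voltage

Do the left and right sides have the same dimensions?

Yes

L_ind (inductance) has dimensions [I^-2 L^2 M T^-2].
I (current) has dimensions [I].
t (time) has dimensions [T].
V (voltage) has dimensions [I^-1 L^2 M T^-3].

Left side: [I]
Right side: [I]

Both sides have the same dimensions, so the equation is dimensionally consistent.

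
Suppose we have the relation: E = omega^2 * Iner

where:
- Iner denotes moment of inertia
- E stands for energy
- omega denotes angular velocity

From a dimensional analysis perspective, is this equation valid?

Yes

Iner (moment of inertia) has dimensions [L^2 M].
E (energy) has dimensions [L^2 M T^-2].
omega (angular velocity) has dimensions [T^-1].

Left side: [L^2 M T^-2]
Right side: [L^2 M T^-2]

Both sides have the same dimensions, so the equation is dimensionally consistent.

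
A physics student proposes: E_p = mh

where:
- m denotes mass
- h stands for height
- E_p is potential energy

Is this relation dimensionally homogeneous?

No

m (mass) has dimensions [M].
h (height) has dimensions [L].
E_p (potential energy) has dimensions [L^2 M T^-2].

Left side: [L^2 M T^-2]
Right side: [L M]

The two sides have different dimensions, so the equation is NOT dimensionally consistent.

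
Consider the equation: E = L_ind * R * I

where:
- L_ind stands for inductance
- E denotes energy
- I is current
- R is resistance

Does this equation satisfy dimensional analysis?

No

L_ind (inductance) has dimensions [I^-2 L^2 M T^-2].
E (energy) has dimensions [L^2 M T^-2].
I (current) has dimensions [I].
R (resistance) has dimensions [I^-2 L^2 M T^-3].

Left side: [L^2 M T^-2]
Right side: [I^-3 L^4 M^2 T^-5]

The two sides have different dimensions, so the equation is NOT dimensionally consistent.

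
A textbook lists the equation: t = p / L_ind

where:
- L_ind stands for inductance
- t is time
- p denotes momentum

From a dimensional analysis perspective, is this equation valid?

No

L_ind (inductance) has dimensions [I^-2 L^2 M T^-2].
t (time) has dimensions [T].
p (momentum) has dimensions [L M T^-1].

Left side: [T]
Right side: [I^2 L^-1 T]

The two sides have different dimensions, so the equation is NOT dimensionally consistent.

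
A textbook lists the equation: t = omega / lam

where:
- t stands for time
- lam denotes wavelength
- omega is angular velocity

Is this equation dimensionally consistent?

No

t (time) has dimensions [T].
lam (wavelength) has dimensions [L].
omega (angular velocity) has dimensions [T^-1].

Left side: [T]
Right side: [L^-1 T^-1]

The two sides have different dimensions, so the equation is NOT dimensionally consistent.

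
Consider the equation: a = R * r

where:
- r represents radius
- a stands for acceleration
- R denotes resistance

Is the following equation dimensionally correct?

No

r (radius) has dimensions [L].
a (acceleration) has dimensions [L T^-2].
R (resistance) has dimensions [I^-2 L^2 M T^-3].

Left side: [L T^-2]
Right side: [I^-2 L^3 M T^-3]

The two sides have different dimensions, so the equation is NOT dimensionally consistent.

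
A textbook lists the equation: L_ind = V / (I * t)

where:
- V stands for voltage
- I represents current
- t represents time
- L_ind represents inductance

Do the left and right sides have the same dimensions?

No

V (voltage) has dimensions [I^-1 L^2 M T^-3].
I (current) has dimensions [I].
t (time) has dimensions [T].
L_ind (inductance) has dimensions [I^-2 L^2 M T^-2].

Left side: [I^-2 L^2 M T^-2]
Right side: [I^-2 L^2 M T^-4]

The two sides have different dimensions, so the equation is NOT dimensionally consistent.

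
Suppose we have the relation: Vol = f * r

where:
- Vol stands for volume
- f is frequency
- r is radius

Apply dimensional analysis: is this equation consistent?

No

Vol (volume) has dimensions [L^3].
f (frequency) has dimensions [T^-1].
r (radius) has dimensions [L].

Left side: [L^3]
Right side: [L T^-1]

The two sides have different dimensions, so the equation is NOT dimensionally consistent.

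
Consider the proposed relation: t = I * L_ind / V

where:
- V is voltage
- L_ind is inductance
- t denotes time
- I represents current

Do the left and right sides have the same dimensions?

Yes

V (voltage) has dimensions [I^-1 L^2 M T^-3].
L_ind (inductance) has dimensions [I^-2 L^2 M T^-2].
t (time) has dimensions [T].
I (current) has dimensions [I].

Left side: [T]
Right side: [T]

Both sides have the same dimensions, so the equation is dimensionally consistent.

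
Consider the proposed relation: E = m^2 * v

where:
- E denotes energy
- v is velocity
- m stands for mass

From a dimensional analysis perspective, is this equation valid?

No

E (energy) has dimensions [L^2 M T^-2].
v (velocity) has dimensions [L T^-1].
m (mass) has dimensions [M].

Left side: [L^2 M T^-2]
Right side: [L M^2 T^-1]

The two sides have different dimensions, so the equation is NOT dimensionally consistent.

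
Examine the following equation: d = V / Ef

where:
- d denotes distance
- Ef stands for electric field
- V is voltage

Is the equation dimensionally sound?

Yes

d (distance) has dimensions [L].
Ef (electric field) has dimensions [I^-1 L M T^-3].
V (voltage) has dimensions [I^-1 L^2 M T^-3].

Left side: [L]
Right side: [L]

Both sides have the same dimensions, so the equation is dimensionally consistent.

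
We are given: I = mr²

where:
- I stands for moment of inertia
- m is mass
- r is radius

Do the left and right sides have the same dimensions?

Yes

I (moment of inertia) has dimensions [L^2 M].
m (mass) has dimensions [M].
r (radius) has dimensions [L].

Left side: [L^2 M]
Right side: [L^2 M]

Both sides have the same dimensions, so the equation is dimensionally consistent.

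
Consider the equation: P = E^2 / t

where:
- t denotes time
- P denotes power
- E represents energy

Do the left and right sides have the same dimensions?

No

t (time) has dimensions [T].
P (power) has dimensions [L^2 M T^-3].
E (energy) has dimensions [L^2 M T^-2].

Left side: [L^2 M T^-3]
Right side: [L^4 M^2 T^-5]

The two sides have different dimensions, so the equation is NOT dimensionally consistent.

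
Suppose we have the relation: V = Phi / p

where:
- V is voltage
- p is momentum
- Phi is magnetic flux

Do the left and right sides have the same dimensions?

No

V (voltage) has dimensions [I^-1 L^2 M T^-3].
p (momentum) has dimensions [L M T^-1].
Phi (magnetic flux) has dimensions [I^-1 L^2 M T^-2].

Left side: [I^-1 L^2 M T^-3]
Right side: [I^-1 L T^-1]

The two sides have different dimensions, so the equation is NOT dimensionally consistent.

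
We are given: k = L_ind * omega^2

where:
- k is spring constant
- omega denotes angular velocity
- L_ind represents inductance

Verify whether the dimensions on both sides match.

No

k (spring constant) has dimensions [M T^-2].
omega (angular velocity) has dimensions [T^-1].
L_ind (inductance) has dimensions [I^-2 L^2 M T^-2].

Left side: [M T^-2]
Right side: [I^-2 L^2 M T^-4]

The two sides have different dimensions, so the equation is NOT dimensionally consistent.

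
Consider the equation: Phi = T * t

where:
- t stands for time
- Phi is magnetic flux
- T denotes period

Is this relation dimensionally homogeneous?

No

t (time) has dimensions [T].
Phi (magnetic flux) has dimensions [I^-1 L^2 M T^-2].
T (period) has dimensions [T].

Left side: [I^-1 L^2 M T^-2]
Right side: [T^2]

The two sides have different dimensions, so the equation is NOT dimensionally consistent.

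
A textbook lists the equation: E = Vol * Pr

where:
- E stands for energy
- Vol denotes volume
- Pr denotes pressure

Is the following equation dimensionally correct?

Yes

E (energy) has dimensions [L^2 M T^-2].
Vol (volume) has dimensions [L^3].
Pr (pressure) has dimensions [L^-1 M T^-2].

Left side: [L^2 M T^-2]
Right side: [L^2 M T^-2]

Both sides have the same dimensions, so the equation is dimensionally consistent.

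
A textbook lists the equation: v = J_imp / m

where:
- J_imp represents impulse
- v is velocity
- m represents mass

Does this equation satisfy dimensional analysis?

Yes

J_imp (impulse) has dimensions [L M T^-1].
v (velocity) has dimensions [L T^-1].
m (mass) has dimensions [M].

Left side: [L T^-1]
Right side: [L T^-1]

Both sides have the same dimensions, so the equation is dimensionally consistent.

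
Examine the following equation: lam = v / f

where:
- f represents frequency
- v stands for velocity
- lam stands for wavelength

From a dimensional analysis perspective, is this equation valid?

Yes

f (frequency) has dimensions [T^-1].
v (velocity) has dimensions [L T^-1].
lam (wavelength) has dimensions [L].

Left side: [L]
Right side: [L]

Both sides have the same dimensions, so the equation is dimensionally consistent.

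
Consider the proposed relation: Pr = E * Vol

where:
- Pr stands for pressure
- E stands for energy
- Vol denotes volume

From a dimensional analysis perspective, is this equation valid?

No

Pr (pressure) has dimensions [L^-1 M T^-2].
E (energy) has dimensions [L^2 M T^-2].
Vol (volume) has dimensions [L^3].

Left side: [L^-1 M T^-2]
Right side: [L^5 M T^-2]

The two sides have different dimensions, so the equation is NOT dimensionally consistent.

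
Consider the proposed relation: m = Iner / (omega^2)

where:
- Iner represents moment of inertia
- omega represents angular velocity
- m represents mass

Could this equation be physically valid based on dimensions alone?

No

Iner (moment of inertia) has dimensions [L^2 M].
omega (angular velocity) has dimensions [T^-1].
m (mass) has dimensions [M].

Left side: [M]
Right side: [L^2 M T^2]

The two sides have different dimensions, so the equation is NOT dimensionally consistent.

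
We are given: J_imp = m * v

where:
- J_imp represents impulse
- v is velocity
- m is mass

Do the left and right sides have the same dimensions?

Yes

J_imp (impulse) has dimensions [L M T^-1].
v (velocity) has dimensions [L T^-1].
m (mass) has dimensions [M].

Left side: [L M T^-1]
Right side: [L M T^-1]

Both sides have the same dimensions, so the equation is dimensionally consistent.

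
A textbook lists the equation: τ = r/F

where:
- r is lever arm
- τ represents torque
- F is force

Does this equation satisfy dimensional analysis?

No

r (lever arm) has dimensions [L].
τ (torque) has dimensions [L^2 M T^-2].
F (force) has dimensions [L M T^-2].

Left side: [L^2 M T^-2]
Right side: [M^-1 T^2]

The two sides have different dimensions, so the equation is NOT dimensionally consistent.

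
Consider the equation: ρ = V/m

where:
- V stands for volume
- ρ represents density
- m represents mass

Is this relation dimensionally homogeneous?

No

V (volume) has dimensions [L^3].
ρ (density) has dimensions [L^-3 M].
m (mass) has dimensions [M].

Left side: [L^-3 M]
Right side: [L^3 M^-1]

The two sides have different dimensions, so the equation is NOT dimensionally consistent.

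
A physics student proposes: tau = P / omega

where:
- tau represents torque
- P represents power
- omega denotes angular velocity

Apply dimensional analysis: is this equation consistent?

Yes

tau (torque) has dimensions [L^2 M T^-2].
P (power) has dimensions [L^2 M T^-3].
omega (angular velocity) has dimensions [T^-1].

Left side: [L^2 M T^-2]
Right side: [L^2 M T^-2]

Both sides have the same dimensions, so the equation is dimensionally consistent.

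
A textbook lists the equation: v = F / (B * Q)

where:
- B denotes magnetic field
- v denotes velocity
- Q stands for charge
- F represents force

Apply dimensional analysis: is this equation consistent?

Yes

B (magnetic field) has dimensions [I^-1 M T^-2].
v (velocity) has dimensions [L T^-1].
Q (charge) has dimensions [I T].
F (force) has dimensions [L M T^-2].

Left side: [L T^-1]
Right side: [L T^-1]

Both sides have the same dimensions, so the equation is dimensionally consistent.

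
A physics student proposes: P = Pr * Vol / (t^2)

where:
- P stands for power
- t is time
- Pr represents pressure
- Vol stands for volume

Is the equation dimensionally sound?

No

P (power) has dimensions [L^2 M T^-3].
t (time) has dimensions [T].
Pr (pressure) has dimensions [L^-1 M T^-2].
Vol (volume) has dimensions [L^3].

Left side: [L^2 M T^-3]
Right side: [L^2 M T^-4]

The two sides have different dimensions, so the equation is NOT dimensionally consistent.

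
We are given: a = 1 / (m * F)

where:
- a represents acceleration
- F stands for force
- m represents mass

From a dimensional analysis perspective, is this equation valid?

No

a (acceleration) has dimensions [L T^-2].
F (force) has dimensions [L M T^-2].
m (mass) has dimensions [M].

Left side: [L T^-2]
Right side: [L^-1 M^-2 T^2]

The two sides have different dimensions, so the equation is NOT dimensionally consistent.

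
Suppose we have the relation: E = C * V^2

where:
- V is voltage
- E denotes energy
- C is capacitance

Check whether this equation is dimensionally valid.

Yes

V (voltage) has dimensions [I^-1 L^2 M T^-3].
E (energy) has dimensions [L^2 M T^-2].
C (capacitance) has dimensions [I^2 L^-2 M^-1 T^4].

Left side: [L^2 M T^-2]
Right side: [L^2 M T^-2]

Both sides have the same dimensions, so the equation is dimensionally consistent.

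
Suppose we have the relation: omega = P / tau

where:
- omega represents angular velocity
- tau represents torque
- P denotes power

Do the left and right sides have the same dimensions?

Yes

omega (angular velocity) has dimensions [T^-1].
tau (torque) has dimensions [L^2 M T^-2].
P (power) has dimensions [L^2 M T^-3].

Left side: [T^-1]
Right side: [T^-1]

Both sides have the same dimensions, so the equation is dimensionally consistent.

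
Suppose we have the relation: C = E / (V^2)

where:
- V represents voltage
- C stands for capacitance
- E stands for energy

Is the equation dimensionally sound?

Yes

V (voltage) has dimensions [I^-1 L^2 M T^-3].
C (capacitance) has dimensions [I^2 L^-2 M^-1 T^4].
E (energy) has dimensions [L^2 M T^-2].

Left side: [I^2 L^-2 M^-1 T^4]
Right side: [I^2 L^-2 M^-1 T^4]

Both sides have the same dimensions, so the equation is dimensionally consistent.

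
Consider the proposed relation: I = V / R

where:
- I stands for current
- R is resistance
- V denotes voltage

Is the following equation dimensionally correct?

Yes

I (current) has dimensions [I].
R (resistance) has dimensions [I^-2 L^2 M T^-3].
V (voltage) has dimensions [I^-1 L^2 M T^-3].

Left side: [I]
Right side: [I]

Both sides have the same dimensions, so the equation is dimensionally consistent.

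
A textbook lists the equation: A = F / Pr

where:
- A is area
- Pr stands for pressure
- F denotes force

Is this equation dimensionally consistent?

Yes

A (area) has dimensions [L^2].
Pr (pressure) has dimensions [L^-1 M T^-2].
F (force) has dimensions [L M T^-2].

Left side: [L^2]
Right side: [L^2]

Both sides have the same dimensions, so the equation is dimensionally consistent.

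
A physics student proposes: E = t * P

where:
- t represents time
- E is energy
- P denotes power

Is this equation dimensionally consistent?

Yes

t (time) has dimensions [T].
E (energy) has dimensions [L^2 M T^-2].
P (power) has dimensions [L^2 M T^-3].

Left side: [L^2 M T^-2]
Right side: [L^2 M T^-2]

Both sides have the same dimensions, so the equation is dimensionally consistent.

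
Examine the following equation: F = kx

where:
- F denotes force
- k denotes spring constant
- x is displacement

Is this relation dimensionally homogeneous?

Yes

F (force) has dimensions [L M T^-2].
k (spring constant) has dimensions [M T^-2].
x (displacement) has dimensions [L].

Left side: [L M T^-2]
Right side: [L M T^-2]

Both sides have the same dimensions, so the equation is dimensionally consistent.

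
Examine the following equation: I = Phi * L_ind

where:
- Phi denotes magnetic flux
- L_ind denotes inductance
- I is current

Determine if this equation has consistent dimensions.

No

Phi (magnetic flux) has dimensions [I^-1 L^2 M T^-2].
L_ind (inductance) has dimensions [I^-2 L^2 M T^-2].
I (current) has dimensions [I].

Left side: [I]
Right side: [I^-3 L^4 M^2 T^-4]

The two sides have different dimensions, so the equation is NOT dimensionally consistent.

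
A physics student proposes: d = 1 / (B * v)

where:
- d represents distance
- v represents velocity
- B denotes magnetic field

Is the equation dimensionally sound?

No

d (distance) has dimensions [L].
v (velocity) has dimensions [L T^-1].
B (magnetic field) has dimensions [I^-1 M T^-2].

Left side: [L]
Right side: [I L^-1 M^-1 T^3]

The two sides have different dimensions, so the equation is NOT dimensionally consistent.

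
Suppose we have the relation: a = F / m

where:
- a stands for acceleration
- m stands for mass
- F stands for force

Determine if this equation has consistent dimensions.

Yes

a (acceleration) has dimensions [L T^-2].
m (mass) has dimensions [M].
F (force) has dimensions [L M T^-2].

Left side: [L T^-2]
Right side: [L T^-2]

Both sides have the same dimensions, so the equation is dimensionally consistent.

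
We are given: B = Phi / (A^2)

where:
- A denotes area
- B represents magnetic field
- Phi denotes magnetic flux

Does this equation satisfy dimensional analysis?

No

A (area) has dimensions [L^2].
B (magnetic field) has dimensions [I^-1 M T^-2].
Phi (magnetic flux) has dimensions [I^-1 L^2 M T^-2].

Left side: [I^-1 M T^-2]
Right side: [I^-1 L^-2 M T^-2]

The two sides have different dimensions, so the equation is NOT dimensionally consistent.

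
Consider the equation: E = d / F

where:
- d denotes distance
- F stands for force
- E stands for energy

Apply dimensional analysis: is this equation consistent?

No

d (distance) has dimensions [L].
F (force) has dimensions [L M T^-2].
E (energy) has dimensions [L^2 M T^-2].

Left side: [L^2 M T^-2]
Right side: [M^-1 T^2]

The two sides have different dimensions, so the equation is NOT dimensionally consistent.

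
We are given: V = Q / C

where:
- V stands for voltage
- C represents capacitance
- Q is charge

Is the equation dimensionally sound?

Yes

V (voltage) has dimensions [I^-1 L^2 M T^-3].
C (capacitance) has dimensions [I^2 L^-2 M^-1 T^4].
Q (charge) has dimensions [I T].

Left side: [I^-1 L^2 M T^-3]
Right side: [I^-1 L^2 M T^-3]

Both sides have the same dimensions, so the equation is dimensionally consistent.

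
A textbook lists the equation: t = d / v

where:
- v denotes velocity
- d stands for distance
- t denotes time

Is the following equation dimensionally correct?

Yes

v (velocity) has dimensions [L T^-1].
d (distance) has dimensions [L].
t (time) has dimensions [T].

Left side: [T]
Right side: [T]

Both sides have the same dimensions, so the equation is dimensionally consistent.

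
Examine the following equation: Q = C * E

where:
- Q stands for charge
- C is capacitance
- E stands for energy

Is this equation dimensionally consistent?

No

Q (charge) has dimensions [I T].
C (capacitance) has dimensions [I^2 L^-2 M^-1 T^4].
E (energy) has dimensions [L^2 M T^-2].

Left side: [I T]
Right side: [I^2 T^2]

The two sides have different dimensions, so the equation is NOT dimensionally consistent.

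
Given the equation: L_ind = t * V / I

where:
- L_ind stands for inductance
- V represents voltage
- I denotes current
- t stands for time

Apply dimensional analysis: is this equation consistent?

Yes

L_ind (inductance) has dimensions [I^-2 L^2 M T^-2].
V (voltage) has dimensions [I^-1 L^2 M T^-3].
I (current) has dimensions [I].
t (time) has dimensions [T].

Left side: [I^-2 L^2 M T^-2]
Right side: [I^-2 L^2 M T^-2]

Both sides have the same dimensions, so the equation is dimensionally consistent.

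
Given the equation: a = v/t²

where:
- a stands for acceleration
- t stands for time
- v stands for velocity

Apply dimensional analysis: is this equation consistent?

No

a (acceleration) has dimensions [L T^-2].
t (time) has dimensions [T].
v (velocity) has dimensions [L T^-1].

Left side: [L T^-2]
Right side: [L T^-3]

The two sides have different dimensions, so the equation is NOT dimensionally consistent.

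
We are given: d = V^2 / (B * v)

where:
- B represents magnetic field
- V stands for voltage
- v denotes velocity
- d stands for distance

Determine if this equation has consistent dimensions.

No

B (magnetic field) has dimensions [I^-1 M T^-2].
V (voltage) has dimensions [I^-1 L^2 M T^-3].
v (velocity) has dimensions [L T^-1].
d (distance) has dimensions [L].

Left side: [L]
Right side: [I^-1 L^3 M T^-3]

The two sides have different dimensions, so the equation is NOT dimensionally consistent.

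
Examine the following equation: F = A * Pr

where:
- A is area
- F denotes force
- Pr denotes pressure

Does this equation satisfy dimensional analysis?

Yes

A (area) has dimensions [L^2].
F (force) has dimensions [L M T^-2].
Pr (pressure) has dimensions [L^-1 M T^-2].

Left side: [L M T^-2]
Right side: [L M T^-2]

Both sides have the same dimensions, so the equation is dimensionally consistent.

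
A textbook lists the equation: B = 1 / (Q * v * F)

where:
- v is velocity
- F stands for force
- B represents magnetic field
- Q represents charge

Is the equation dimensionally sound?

No

v (velocity) has dimensions [L T^-1].
F (force) has dimensions [L M T^-2].
B (magnetic field) has dimensions [I^-1 M T^-2].
Q (charge) has dimensions [I T].

Left side: [I^-1 M T^-2]
Right side: [I^-1 L^-2 M^-1 T^2]

The two sides have different dimensions, so the equation is NOT dimensionally consistent.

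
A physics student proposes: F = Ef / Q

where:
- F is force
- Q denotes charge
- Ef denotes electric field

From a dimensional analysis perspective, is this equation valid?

No

F (force) has dimensions [L M T^-2].
Q (charge) has dimensions [I T].
Ef (electric field) has dimensions [I^-1 L M T^-3].

Left side: [L M T^-2]
Right side: [I^-2 L M T^-4]

The two sides have different dimensions, so the equation is NOT dimensionally consistent.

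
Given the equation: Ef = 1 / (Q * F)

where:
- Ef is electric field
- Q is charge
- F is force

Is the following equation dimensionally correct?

No

Ef (electric field) has dimensions [I^-1 L M T^-3].
Q (charge) has dimensions [I T].
F (force) has dimensions [L M T^-2].

Left side: [I^-1 L M T^-3]
Right side: [I^-1 L^-1 M^-1 T]

The two sides have different dimensions, so the equation is NOT dimensionally consistent.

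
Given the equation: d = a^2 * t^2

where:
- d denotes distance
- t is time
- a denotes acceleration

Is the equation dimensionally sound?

No

d (distance) has dimensions [L].
t (time) has dimensions [T].
a (acceleration) has dimensions [L T^-2].

Left side: [L]
Right side: [L^2 T^-2]

The two sides have different dimensions, so the equation is NOT dimensionally consistent.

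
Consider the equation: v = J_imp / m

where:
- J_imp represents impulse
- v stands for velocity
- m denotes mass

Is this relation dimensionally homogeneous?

Yes

J_imp (impulse) has dimensions [L M T^-1].
v (velocity) has dimensions [L T^-1].
m (mass) has dimensions [M].

Left side: [L T^-1]
Right side: [L T^-1]

Both sides have the same dimensions, so the equation is dimensionally consistent.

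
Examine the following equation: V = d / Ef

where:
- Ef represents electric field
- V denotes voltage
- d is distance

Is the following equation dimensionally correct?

No

Ef (electric field) has dimensions [I^-1 L M T^-3].
V (voltage) has dimensions [I^-1 L^2 M T^-3].
d (distance) has dimensions [L].

Left side: [I^-1 L^2 M T^-3]
Right side: [I M^-1 T^3]

The two sides have different dimensions, so the equation is NOT dimensionally consistent.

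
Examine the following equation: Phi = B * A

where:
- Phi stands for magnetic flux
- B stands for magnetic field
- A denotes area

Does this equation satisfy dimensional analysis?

Yes

Phi (magnetic flux) has dimensions [I^-1 L^2 M T^-2].
B (magnetic field) has dimensions [I^-1 M T^-2].
A (area) has dimensions [L^2].

Left side: [I^-1 L^2 M T^-2]
Right side: [I^-1 L^2 M T^-2]

Both sides have the same dimensions, so the equation is dimensionally consistent.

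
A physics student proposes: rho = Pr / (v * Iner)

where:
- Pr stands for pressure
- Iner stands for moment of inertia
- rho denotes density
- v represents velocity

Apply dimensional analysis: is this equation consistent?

No

Pr (pressure) has dimensions [L^-1 M T^-2].
Iner (moment of inertia) has dimensions [L^2 M].
rho (density) has dimensions [L^-3 M].
v (velocity) has dimensions [L T^-1].

Left side: [L^-3 M]
Right side: [L^-4 T^-1]

The two sides have different dimensions, so the equation is NOT dimensionally consistent.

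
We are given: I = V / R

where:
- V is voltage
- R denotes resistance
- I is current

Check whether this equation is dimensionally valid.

Yes

V (voltage) has dimensions [I^-1 L^2 M T^-3].
R (resistance) has dimensions [I^-2 L^2 M T^-3].
I (current) has dimensions [I].

Left side: [I]
Right side: [I]

Both sides have the same dimensions, so the equation is dimensionally consistent.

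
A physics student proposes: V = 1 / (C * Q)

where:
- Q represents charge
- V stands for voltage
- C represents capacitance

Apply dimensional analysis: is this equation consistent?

No

Q (charge) has dimensions [I T].
V (voltage) has dimensions [I^-1 L^2 M T^-3].
C (capacitance) has dimensions [I^2 L^-2 M^-1 T^4].

Left side: [I^-1 L^2 M T^-3]
Right side: [I^-3 L^2 M T^-5]

The two sides have different dimensions, so the equation is NOT dimensionally consistent.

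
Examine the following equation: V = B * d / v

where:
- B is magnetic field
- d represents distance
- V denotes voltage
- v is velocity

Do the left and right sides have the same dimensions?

No

B (magnetic field) has dimensions [I^-1 M T^-2].
d (distance) has dimensions [L].
V (voltage) has dimensions [I^-1 L^2 M T^-3].
v (velocity) has dimensions [L T^-1].

Left side: [I^-1 L^2 M T^-3]
Right side: [I^-1 M T^-1]

The two sides have different dimensions, so the equation is NOT dimensionally consistent.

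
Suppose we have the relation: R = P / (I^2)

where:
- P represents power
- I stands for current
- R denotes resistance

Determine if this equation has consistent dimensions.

Yes

P (power) has dimensions [L^2 M T^-3].
I (current) has dimensions [I].
R (resistance) has dimensions [I^-2 L^2 M T^-3].

Left side: [I^-2 L^2 M T^-3]
Right side: [I^-2 L^2 M T^-3]

Both sides have the same dimensions, so the equation is dimensionally consistent.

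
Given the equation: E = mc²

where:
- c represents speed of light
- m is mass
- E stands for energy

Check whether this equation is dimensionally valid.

Yes

c (speed of light) has dimensions [L T^-1].
m (mass) has dimensions [M].
E (energy) has dimensions [L^2 M T^-2].

Left side: [L^2 M T^-2]
Right side: [L^2 M T^-2]

Both sides have the same dimensions, so the equation is dimensionally consistent.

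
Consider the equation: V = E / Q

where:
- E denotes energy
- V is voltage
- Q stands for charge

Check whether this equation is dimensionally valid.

Yes

E (energy) has dimensions [L^2 M T^-2].
V (voltage) has dimensions [I^-1 L^2 M T^-3].
Q (charge) has dimensions [I T].

Left side: [I^-1 L^2 M T^-3]
Right side: [I^-1 L^2 M T^-3]

Both sides have the same dimensions, so the equation is dimensionally consistent.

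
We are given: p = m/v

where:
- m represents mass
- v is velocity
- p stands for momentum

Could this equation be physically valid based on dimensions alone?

No

m (mass) has dimensions [M].
v (velocity) has dimensions [L T^-1].
p (momentum) has dimensions [L M T^-1].

Left side: [L M T^-1]
Right side: [L^-1 M T]

The two sides have different dimensions, so the equation is NOT dimensionally consistent.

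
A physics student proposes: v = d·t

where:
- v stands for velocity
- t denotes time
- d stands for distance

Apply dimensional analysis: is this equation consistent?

No

v (velocity) has dimensions [L T^-1].
t (time) has dimensions [T].
d (distance) has dimensions [L].

Left side: [L T^-1]
Right side: [L T]

The two sides have different dimensions, so the equation is NOT dimensionally consistent.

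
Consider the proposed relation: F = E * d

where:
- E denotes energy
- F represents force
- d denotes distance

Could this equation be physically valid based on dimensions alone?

No

E (energy) has dimensions [L^2 M T^-2].
F (force) has dimensions [L M T^-2].
d (distance) has dimensions [L].

Left side: [L M T^-2]
Right side: [L^3 M T^-2]

The two sides have different dimensions, so the equation is NOT dimensionally consistent.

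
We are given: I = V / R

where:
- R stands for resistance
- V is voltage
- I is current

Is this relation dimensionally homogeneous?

Yes

R (resistance) has dimensions [I^-2 L^2 M T^-3].
V (voltage) has dimensions [I^-1 L^2 M T^-3].
I (current) has dimensions [I].

Left side: [I]
Right side: [I]

Both sides have the same dimensions, so the equation is dimensionally consistent.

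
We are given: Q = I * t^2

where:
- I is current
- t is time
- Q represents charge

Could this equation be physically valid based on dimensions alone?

No

I (current) has dimensions [I].
t (time) has dimensions [T].
Q (charge) has dimensions [I T].

Left side: [I T]
Right side: [I T^2]

The two sides have different dimensions, so the equation is NOT dimensionally consistent.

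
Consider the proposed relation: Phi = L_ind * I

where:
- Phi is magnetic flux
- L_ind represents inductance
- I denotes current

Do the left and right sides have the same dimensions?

Yes

Phi (magnetic flux) has dimensions [I^-1 L^2 M T^-2].
L_ind (inductance) has dimensions [I^-2 L^2 M T^-2].
I (current) has dimensions [I].

Left side: [I^-1 L^2 M T^-2]
Right side: [I^-1 L^2 M T^-2]

Both sides have the same dimensions, so the equation is dimensionally consistent.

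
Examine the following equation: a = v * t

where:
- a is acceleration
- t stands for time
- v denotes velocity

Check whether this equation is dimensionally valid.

No

a (acceleration) has dimensions [L T^-2].
t (time) has dimensions [T].
v (velocity) has dimensions [L T^-1].

Left side: [L T^-2]
Right side: [L]

The two sides have different dimensions, so the equation is NOT dimensionally consistent.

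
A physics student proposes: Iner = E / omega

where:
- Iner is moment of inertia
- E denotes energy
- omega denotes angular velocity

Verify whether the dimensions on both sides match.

No

Iner (moment of inertia) has dimensions [L^2 M].
E (energy) has dimensions [L^2 M T^-2].
omega (angular velocity) has dimensions [T^-1].

Left side: [L^2 M]
Right side: [L^2 M T^-1]

The two sides have different dimensions, so the equation is NOT dimensionally consistent.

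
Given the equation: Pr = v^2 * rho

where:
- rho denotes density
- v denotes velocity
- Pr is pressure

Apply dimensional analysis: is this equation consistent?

Yes

rho (density) has dimensions [L^-3 M].
v (velocity) has dimensions [L T^-1].
Pr (pressure) has dimensions [L^-1 M T^-2].

Left side: [L^-1 M T^-2]
Right side: [L^-1 M T^-2]

Both sides have the same dimensions, so the equation is dimensionally consistent.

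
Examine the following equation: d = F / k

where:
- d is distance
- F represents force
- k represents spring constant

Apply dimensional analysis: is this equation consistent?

Yes

d (distance) has dimensions [L].
F (force) has dimensions [L M T^-2].
k (spring constant) has dimensions [M T^-2].

Left side: [L]
Right side: [L]

Both sides have the same dimensions, so the equation is dimensionally consistent.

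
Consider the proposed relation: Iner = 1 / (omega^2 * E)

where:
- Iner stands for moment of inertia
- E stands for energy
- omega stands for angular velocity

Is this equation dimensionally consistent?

No

Iner (moment of inertia) has dimensions [L^2 M].
E (energy) has dimensions [L^2 M T^-2].
omega (angular velocity) has dimensions [T^-1].

Left side: [L^2 M]
Right side: [L^-2 M^-1 T^4]

The two sides have different dimensions, so the equation is NOT dimensionally consistent.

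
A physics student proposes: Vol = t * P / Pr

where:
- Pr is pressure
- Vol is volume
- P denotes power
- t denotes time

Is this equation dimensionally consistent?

Yes

Pr (pressure) has dimensions [L^-1 M T^-2].
Vol (volume) has dimensions [L^3].
P (power) has dimensions [L^2 M T^-3].
t (time) has dimensions [T].

Left side: [L^3]
Right side: [L^3]

Both sides have the same dimensions, so the equation is dimensionally consistent.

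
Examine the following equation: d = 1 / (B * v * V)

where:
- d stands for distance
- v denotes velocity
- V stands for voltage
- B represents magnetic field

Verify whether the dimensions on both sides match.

No

d (distance) has dimensions [L].
v (velocity) has dimensions [L T^-1].
V (voltage) has dimensions [I^-1 L^2 M T^-3].
B (magnetic field) has dimensions [I^-1 M T^-2].

Left side: [L]
Right side: [I^2 L^-3 M^-2 T^6]

The two sides have different dimensions, so the equation is NOT dimensionally consistent.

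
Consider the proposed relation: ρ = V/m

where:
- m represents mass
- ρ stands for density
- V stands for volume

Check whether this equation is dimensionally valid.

No

m (mass) has dimensions [M].
ρ (density) has dimensions [L^-3 M].
V (volume) has dimensions [L^3].

Left side: [L^-3 M]
Right side: [L^3 M^-1]

The two sides have different dimensions, so the equation is NOT dimensionally consistent.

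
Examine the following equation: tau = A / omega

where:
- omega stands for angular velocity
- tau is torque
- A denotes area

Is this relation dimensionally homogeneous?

No

omega (angular velocity) has dimensions [T^-1].
tau (torque) has dimensions [L^2 M T^-2].
A (area) has dimensions [L^2].

Left side: [L^2 M T^-2]
Right side: [L^2 T]

The two sides have different dimensions, so the equation is NOT dimensionally consistent.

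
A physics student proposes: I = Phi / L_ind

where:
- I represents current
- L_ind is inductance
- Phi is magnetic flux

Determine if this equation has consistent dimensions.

Yes

I (current) has dimensions [I].
L_ind (inductance) has dimensions [I^-2 L^2 M T^-2].
Phi (magnetic flux) has dimensions [I^-1 L^2 M T^-2].

Left side: [I]
Right side: [I]

Both sides have the same dimensions, so the equation is dimensionally consistent.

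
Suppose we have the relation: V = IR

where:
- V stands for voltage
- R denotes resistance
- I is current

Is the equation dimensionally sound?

Yes

V (voltage) has dimensions [I^-1 L^2 M T^-3].
R (resistance) has dimensions [I^-2 L^2 M T^-3].
I (current) has dimensions [I].

Left side: [I^-1 L^2 M T^-3]
Right side: [I^-1 L^2 M T^-3]

Both sides have the same dimensions, so the equation is dimensionally consistent.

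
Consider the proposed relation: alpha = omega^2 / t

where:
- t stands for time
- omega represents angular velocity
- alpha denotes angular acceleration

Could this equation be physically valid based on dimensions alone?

No

t (time) has dimensions [T].
omega (angular velocity) has dimensions [T^-1].
alpha (angular acceleration) has dimensions [T^-2].

Left side: [T^-2]
Right side: [T^-3]

The two sides have different dimensions, so the equation is NOT dimensionally consistent.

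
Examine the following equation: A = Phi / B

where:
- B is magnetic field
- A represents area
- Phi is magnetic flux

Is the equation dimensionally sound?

Yes

B (magnetic field) has dimensions [I^-1 M T^-2].
A (area) has dimensions [L^2].
Phi (magnetic flux) has dimensions [I^-1 L^2 M T^-2].

Left side: [L^2]
Right side: [L^2]

Both sides have the same dimensions, so the equation is dimensionally consistent.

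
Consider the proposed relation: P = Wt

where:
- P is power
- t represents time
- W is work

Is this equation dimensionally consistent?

No

P (power) has dimensions [L^2 M T^-3].
t (time) has dimensions [T].
W (work) has dimensions [L^2 M T^-2].

Left side: [L^2 M T^-3]
Right side: [L^2 M T^-1]

The two sides have different dimensions, so the equation is NOT dimensionally consistent.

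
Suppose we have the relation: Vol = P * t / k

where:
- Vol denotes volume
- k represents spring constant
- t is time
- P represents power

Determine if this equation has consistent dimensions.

No

Vol (volume) has dimensions [L^3].
k (spring constant) has dimensions [M T^-2].
t (time) has dimensions [T].
P (power) has dimensions [L^2 M T^-3].

Left side: [L^3]
Right side: [L^2]

The two sides have different dimensions, so the equation is NOT dimensionally consistent.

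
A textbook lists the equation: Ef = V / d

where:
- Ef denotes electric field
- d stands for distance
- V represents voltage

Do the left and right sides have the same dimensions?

Yes

Ef (electric field) has dimensions [I^-1 L M T^-3].
d (distance) has dimensions [L].
V (voltage) has dimensions [I^-1 L^2 M T^-3].

Left side: [I^-1 L M T^-3]
Right side: [I^-1 L M T^-3]

Both sides have the same dimensions, so the equation is dimensionally consistent.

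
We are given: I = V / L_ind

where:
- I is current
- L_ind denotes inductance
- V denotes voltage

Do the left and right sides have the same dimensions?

No

I (current) has dimensions [I].
L_ind (inductance) has dimensions [I^-2 L^2 M T^-2].
V (voltage) has dimensions [I^-1 L^2 M T^-3].

Left side: [I]
Right side: [I T^-1]

The two sides have different dimensions, so the equation is NOT dimensionally consistent.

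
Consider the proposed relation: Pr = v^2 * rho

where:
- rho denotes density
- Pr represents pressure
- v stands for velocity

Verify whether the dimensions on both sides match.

Yes

rho (density) has dimensions [L^-3 M].
Pr (pressure) has dimensions [L^-1 M T^-2].
v (velocity) has dimensions [L T^-1].

Left side: [L^-1 M T^-2]
Right side: [L^-1 M T^-2]

Both sides have the same dimensions, so the equation is dimensionally consistent.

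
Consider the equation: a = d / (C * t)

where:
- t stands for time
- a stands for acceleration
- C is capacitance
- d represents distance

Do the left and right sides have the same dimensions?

No

t (time) has dimensions [T].
a (acceleration) has dimensions [L T^-2].
C (capacitance) has dimensions [I^2 L^-2 M^-1 T^4].
d (distance) has dimensions [L].

Left side: [L T^-2]
Right side: [I^-2 L^3 M T^-5]

The two sides have different dimensions, so the equation is NOT dimensionally consistent.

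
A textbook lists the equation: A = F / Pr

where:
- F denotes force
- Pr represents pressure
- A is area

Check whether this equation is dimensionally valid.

Yes

F (force) has dimensions [L M T^-2].
Pr (pressure) has dimensions [L^-1 M T^-2].
A (area) has dimensions [L^2].

Left side: [L^2]
Right side: [L^2]

Both sides have the same dimensions, so the equation is dimensionally consistent.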